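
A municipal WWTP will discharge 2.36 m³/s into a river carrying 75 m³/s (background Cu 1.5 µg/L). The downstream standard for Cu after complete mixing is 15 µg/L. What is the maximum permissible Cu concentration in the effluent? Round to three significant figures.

At the limit, (Qr·Cr + Qe·Cₑ)/(Qr + Qe) = 15:
Cₑ = (77.36·15 − 75.00·1.500) / 2.360 = 444.0 µg/L.

444 µg/L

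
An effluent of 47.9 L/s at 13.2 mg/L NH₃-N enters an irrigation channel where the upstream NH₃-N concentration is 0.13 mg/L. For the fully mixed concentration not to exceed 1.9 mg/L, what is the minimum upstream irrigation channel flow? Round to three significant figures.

Set C_mix = 1.9: (Q·0.1300 + 47.90·13.20) / (Q + 47.90) = 1.9
→ Q = 47.90·(13.20 − 1.9)/(1.9 − 0.1300) = 305.8 L/s.

306 L/s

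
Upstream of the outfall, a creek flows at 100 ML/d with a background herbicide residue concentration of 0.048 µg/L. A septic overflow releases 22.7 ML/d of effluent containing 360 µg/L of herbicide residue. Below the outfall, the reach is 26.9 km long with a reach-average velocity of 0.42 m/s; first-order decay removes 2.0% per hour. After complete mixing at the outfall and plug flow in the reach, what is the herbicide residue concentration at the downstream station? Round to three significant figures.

46.5 µg/L

Conservation of mass: C = (100.0·0.04800 + 22.70·360.0) / 122.7 = 8177/122.7 = 66.64 µg/L.
Travel time t = 26.9·1000 / 0.42 = 64050 s = 17.79 h.
2.0%/h lost → k = −ln(1 − 0.02) = 0.02020 h⁻¹.
Decay over the reach: 66.64·exp(−kt) = 66.64·0.6981 = 46.52 µg/L.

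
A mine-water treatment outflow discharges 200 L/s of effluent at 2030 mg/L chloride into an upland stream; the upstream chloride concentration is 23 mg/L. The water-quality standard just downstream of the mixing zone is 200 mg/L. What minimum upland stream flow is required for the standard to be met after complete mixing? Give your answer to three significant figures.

2070 L/s

Set C_mix = 200: (Q·23.00 + 200.0·2030) / (Q + 200.0) = 200
→ Q = 200.0·(2030 − 200)/(200 − 23.00) = 2068 L/s.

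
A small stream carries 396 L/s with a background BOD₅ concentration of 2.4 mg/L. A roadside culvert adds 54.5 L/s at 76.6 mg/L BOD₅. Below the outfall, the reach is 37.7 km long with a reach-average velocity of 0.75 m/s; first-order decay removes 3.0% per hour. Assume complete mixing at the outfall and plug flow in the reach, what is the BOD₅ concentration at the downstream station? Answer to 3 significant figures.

Conservation of mass: C = (396.0·2.400 + 54.50·76.60) / 450.5 = 5125/450.5 = 11.38 mg/L.
Travel time t = 37.7·1000 / 0.75 = 50270 s = 13.96 h.
3.0%/h lost → k = −ln(1 − 0.03) = 0.03046 h⁻¹.
Decay over the reach: 11.38·exp(−kt) = 11.38·0.6536 = 7.435 mg/L.

7.44 mg/L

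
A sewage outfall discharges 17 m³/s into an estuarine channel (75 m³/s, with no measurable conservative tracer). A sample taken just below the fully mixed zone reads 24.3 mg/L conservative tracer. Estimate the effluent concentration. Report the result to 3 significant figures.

Mass balance: 75.00·0 + 17.00·Cₑ = 92.00·24.30
→ Cₑ = (92.00·24.30 − 75.00·0) / 17.00 = 131.5 mg/L.

132 mg/L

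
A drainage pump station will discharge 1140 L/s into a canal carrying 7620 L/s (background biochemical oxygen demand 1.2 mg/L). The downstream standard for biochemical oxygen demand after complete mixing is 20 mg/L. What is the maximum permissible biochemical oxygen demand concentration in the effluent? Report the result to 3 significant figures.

At the limit, (Qr·Cr + Qe·Cₑ)/(Qr + Qe) = 20:
Cₑ = (8760·20 − 7620·1.200) / 1140 = 145.7 mg/L.

146 mg/L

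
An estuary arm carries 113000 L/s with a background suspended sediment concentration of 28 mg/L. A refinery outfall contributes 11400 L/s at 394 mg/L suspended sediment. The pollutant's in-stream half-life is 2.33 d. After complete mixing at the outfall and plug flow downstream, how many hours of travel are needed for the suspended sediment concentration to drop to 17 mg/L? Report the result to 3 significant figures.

104 h

Flow-weighted average: C = (113000·28.00 + 11400·394.0) / 124400 = 7656000/124400 = 61.54 mg/L.
Half-life 2.33 d → k = ln 2 / 2.33 = 0.2975 d⁻¹.
61.54·exp(−k·t) = 17 → t = ln(61.54/17)/k = 373600 s = 103.8 h.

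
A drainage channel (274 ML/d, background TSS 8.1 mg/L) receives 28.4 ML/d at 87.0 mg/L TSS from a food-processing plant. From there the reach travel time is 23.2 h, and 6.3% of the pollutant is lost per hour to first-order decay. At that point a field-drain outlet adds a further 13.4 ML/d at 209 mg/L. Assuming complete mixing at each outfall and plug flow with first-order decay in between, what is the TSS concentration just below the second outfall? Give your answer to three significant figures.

12.2 mg/L

Flow-weighted average: C = (274.0·8.100 + 28.40·87.00) / 302.4 = 4690/302.4 = 15.51 mg/L; combined flow 302.4 ML/d.
6.3%/h lost → k = −ln(1 − 0.063) = 0.06507 h⁻¹.
After decay, C = 15.51 × e^(−kt) = 15.51 × 0.2210 = 3.427 mg/L.
At the second outfall, C = (302.4·3.427 + 13.40·209.0) / (302.4 + 13.40) = 12.15 mg/L.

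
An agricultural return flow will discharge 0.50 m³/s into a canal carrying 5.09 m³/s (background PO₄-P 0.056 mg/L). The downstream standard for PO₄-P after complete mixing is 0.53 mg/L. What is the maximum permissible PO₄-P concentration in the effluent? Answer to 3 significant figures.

5.36 mg/L

At the limit, (Qr·Cr + Qe·Cₑ)/(Qr + Qe) = 0.53:
Cₑ = (5.590·0.53 − 5.090·0.05600) / 0.5000 = 5.355 mg/L.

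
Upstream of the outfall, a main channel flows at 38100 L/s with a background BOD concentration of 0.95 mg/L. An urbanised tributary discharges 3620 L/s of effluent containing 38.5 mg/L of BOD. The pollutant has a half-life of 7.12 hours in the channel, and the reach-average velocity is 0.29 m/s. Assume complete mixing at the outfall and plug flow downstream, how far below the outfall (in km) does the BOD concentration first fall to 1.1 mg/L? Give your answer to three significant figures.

14.4 km

Mixed concentration C = ΣQC/ΣQ = (38100·0.9500 + 3620·38.50) / 41720 = 175600/41720 = 4.208 mg/L.
Half-life 7.12 h → k = ln 2 / 7.12 = 0.09735 h⁻¹ = 2.336 d⁻¹.
Set 4.208·exp(−k·t) = 1.1 → t = ln(4.208/1.1)/k = 49620 s = 13.78 h.
Distance = v·t = 0.29·49620 = 14390 m = 14.39 km.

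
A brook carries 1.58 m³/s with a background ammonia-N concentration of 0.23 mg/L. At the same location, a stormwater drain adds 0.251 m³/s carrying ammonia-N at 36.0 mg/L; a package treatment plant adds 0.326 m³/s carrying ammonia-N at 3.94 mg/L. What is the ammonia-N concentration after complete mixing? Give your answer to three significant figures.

4.95 mg/L

Conservation of mass: C = (1.580·0.2300 + 0.2510·36.00 + 0.3260·3.940) / 2.157 = 10.68/2.157 = 4.953 mg/L.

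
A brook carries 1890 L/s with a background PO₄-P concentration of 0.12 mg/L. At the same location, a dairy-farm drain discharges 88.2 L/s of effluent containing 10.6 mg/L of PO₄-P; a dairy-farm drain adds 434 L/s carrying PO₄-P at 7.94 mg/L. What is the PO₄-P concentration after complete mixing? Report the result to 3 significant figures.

1.91 mg/L

Conservation of mass: C = (1890·0.1200 + 88.20·10.60 + 434.0·7.940) / 2412 = 4608/2412 = 1.910 mg/L.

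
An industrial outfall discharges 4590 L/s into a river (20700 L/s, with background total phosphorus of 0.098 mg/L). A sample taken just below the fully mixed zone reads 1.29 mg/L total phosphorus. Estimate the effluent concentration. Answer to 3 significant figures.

Mass balance: 20700·0.09800 + 4590·Cₑ = 25290·1.290
→ Cₑ = (25290·1.290 − 20700·0.09800) / 4590 = 6.666 mg/L.

6.67 mg/L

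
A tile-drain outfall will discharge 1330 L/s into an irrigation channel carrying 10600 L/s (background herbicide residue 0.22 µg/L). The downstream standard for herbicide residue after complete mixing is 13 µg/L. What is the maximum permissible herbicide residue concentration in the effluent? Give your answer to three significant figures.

115 µg/L

At the limit, (Qr·Cr + Qe·Cₑ)/(Qr + Qe) = 13:
Cₑ = (11930·13 − 10600·0.2200) / 1330 = 114.9 µg/L.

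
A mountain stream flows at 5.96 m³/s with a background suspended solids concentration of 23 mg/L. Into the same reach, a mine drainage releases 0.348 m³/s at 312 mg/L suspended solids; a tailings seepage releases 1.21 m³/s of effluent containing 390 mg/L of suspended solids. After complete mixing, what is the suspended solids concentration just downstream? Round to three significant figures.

Flow-weighted average: C = (5.960·23.00 + 0.3480·312.0 + 1.210·390.0) / 7.518 = 717.6/7.518 = 95.45 mg/L.

95.4 mg/L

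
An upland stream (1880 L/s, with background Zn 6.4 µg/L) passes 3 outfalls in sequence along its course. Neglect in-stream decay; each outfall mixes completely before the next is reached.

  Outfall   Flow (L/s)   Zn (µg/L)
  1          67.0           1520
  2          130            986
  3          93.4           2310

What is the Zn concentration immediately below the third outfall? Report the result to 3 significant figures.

Below outfall 1: Q → 1947 L/s, C = (1880·6.400 + 67.00·1520)/1947 = 58.49 µg/L.
Below outfall 2: Q → 2077 L/s, C = (1947·58.49 + 130.0·986.0)/2077 = 116.5 µg/L.
Below outfall 3: Q → 2170 L/s, C = (2077·116.5 + 93.40·2310)/2170 = 210.9 µg/L.

211 µg/L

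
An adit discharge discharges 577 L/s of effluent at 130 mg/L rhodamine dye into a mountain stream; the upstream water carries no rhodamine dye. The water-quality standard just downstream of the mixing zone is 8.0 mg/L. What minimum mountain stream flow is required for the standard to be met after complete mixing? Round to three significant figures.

Set C_mix = 8.0: (Q·0 + 577.0·130.0) / (Q + 577.0) = 8.0
→ Q = 577.0·(130.0 − 8.0)/(8.0 − 0) = 8799 L/s.

8800 L/s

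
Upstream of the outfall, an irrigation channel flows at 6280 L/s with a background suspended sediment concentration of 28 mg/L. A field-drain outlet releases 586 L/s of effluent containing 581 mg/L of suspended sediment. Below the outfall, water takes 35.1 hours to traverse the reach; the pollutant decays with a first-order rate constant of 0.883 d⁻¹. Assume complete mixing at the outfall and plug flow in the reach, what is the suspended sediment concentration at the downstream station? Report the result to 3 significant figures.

Mixed concentration C = ΣQC/ΣQ = (6280·28.00 + 586.0·581.0) / 6866 = 516300/6866 = 75.20 mg/L.
Decay over the reach: 75.20·exp(−kt) = 75.20·0.2749 = 20.67 mg/L.

20.7 mg/L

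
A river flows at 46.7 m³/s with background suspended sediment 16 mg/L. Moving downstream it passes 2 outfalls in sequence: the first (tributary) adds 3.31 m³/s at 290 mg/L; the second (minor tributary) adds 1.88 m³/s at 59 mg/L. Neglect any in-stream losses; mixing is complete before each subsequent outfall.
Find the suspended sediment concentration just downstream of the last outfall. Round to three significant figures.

35.0 mg/L

Outfall 1: combined Q = 50.01 m³/s; C = (46.70·16.00 + 3.310·290.0)/50.01 = 34.14 mg/L.
Outfall 2: combined Q = 51.89 m³/s; C = (50.01·34.14 + 1.880·59.00)/51.89 = 35.04 mg/L.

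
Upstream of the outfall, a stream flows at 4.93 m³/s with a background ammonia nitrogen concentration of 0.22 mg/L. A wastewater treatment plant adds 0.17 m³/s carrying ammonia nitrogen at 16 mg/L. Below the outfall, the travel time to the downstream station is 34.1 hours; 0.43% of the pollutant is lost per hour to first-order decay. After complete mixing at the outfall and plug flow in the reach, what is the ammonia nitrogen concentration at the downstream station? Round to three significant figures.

0.644 mg/L

After mixing, C = (4.930·0.2200 + 0.1700·16.00) / 5.100 = 3.805/5.100 = 0.7460 mg/L.
0.43%/h lost → k = −ln(1 − 0.0043) = 0.004309 h⁻¹.
Decay over the reach: 0.7460·exp(−kt) = 0.7460·0.8633 = 0.6441 mg/L.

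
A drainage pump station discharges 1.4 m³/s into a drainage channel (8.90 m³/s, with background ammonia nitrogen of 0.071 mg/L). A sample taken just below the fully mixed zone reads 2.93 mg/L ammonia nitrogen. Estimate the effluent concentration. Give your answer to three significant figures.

Mass balance: 8.900·0.07100 + 1.400·Cₑ = 10.30·2.930
→ Cₑ = (10.30·2.930 − 8.900·0.07100) / 1.400 = 21.11 mg/L.

21.1 mg/L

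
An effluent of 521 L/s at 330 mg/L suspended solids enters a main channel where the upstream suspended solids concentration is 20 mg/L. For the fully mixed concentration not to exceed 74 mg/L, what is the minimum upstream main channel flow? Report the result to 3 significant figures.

Set C_mix = 74: (Q·20.00 + 521.0·330.0) / (Q + 521.0) = 74
→ Q = 521.0·(330.0 − 74)/(74 − 20.00) = 2470 L/s.

2470 L/s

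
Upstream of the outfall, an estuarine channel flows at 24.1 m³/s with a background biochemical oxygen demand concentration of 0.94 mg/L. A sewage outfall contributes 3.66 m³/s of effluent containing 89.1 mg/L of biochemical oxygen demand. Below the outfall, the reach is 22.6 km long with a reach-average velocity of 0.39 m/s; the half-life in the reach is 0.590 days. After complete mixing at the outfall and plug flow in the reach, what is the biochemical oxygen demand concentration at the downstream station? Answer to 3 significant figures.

Mixed concentration C = ΣQC/ΣQ = (24.10·0.9400 + 3.660·89.10) / 27.76 = 348.8/27.76 = 12.56 mg/L.
Travel time t = 22.6·1000 / 0.39 = 57950 s = 16.10 h.
Half-life 0.590 d → k = ln 2 / 0.590 = 1.175 d⁻¹.
Applying C = C₀e^(−kt): 12.56 × 0.4548 = 5.713 mg/L.

5.71 mg/L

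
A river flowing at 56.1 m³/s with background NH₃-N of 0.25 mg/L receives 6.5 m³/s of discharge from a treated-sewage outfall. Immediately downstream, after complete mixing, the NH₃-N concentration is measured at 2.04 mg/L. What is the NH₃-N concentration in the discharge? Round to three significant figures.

Mass balance: 56.10·0.2500 + 6.500·Cₑ = 62.60·2.040
→ Cₑ = (62.60·2.040 − 56.10·0.2500) / 6.500 = 17.49 mg/L.

17.5 mg/L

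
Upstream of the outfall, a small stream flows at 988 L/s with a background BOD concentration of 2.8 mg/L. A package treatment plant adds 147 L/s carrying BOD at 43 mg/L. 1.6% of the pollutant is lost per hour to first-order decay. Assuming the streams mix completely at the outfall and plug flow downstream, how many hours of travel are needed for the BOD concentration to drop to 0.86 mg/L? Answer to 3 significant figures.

138 h

Flow-weighted average: C = (988.0·2.800 + 147.0·43.00) / 1135 = 9087/1135 = 8.007 mg/L.
1.6%/h lost → k = −ln(1 − 0.016) = 0.01613 h⁻¹.
8.007·exp(−k·t) = 0.86 → t = ln(8.007/0.86)/k = 498000 s = 138.3 h.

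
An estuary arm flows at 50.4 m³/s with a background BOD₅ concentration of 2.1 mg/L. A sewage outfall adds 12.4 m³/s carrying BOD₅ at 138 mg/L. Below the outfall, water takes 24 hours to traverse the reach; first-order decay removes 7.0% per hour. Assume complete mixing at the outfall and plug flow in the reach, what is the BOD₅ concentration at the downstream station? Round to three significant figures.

5.07 mg/L

After mixing, C = (50.40·2.100 + 12.40·138.0) / 62.80 = 1817/62.80 = 28.93 mg/L.
7.0%/h lost → k = −ln(1 − 0.07) = 0.07257 h⁻¹.
First-order decay: C = 28.93·exp(−k·t) = 28.93·0.1752 = 5.070 mg/L.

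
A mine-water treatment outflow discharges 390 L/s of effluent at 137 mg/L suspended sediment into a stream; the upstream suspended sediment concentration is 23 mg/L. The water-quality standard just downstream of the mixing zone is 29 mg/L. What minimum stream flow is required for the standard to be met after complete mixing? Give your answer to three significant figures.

7020 L/s

Set C_mix = 29: (Q·23.00 + 390.0·137.0) / (Q + 390.0) = 29
→ Q = 390.0·(137.0 − 29)/(29 − 23.00) = 7020 L/s.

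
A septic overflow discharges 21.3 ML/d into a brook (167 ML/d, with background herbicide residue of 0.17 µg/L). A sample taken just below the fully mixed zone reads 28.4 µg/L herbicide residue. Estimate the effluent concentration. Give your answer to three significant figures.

250 µg/L

Mass balance: 167.0·0.1700 + 21.30·Cₑ = 188.3·28.40
→ Cₑ = (188.3·28.40 − 167.0·0.1700) / 21.30 = 249.7 µg/L.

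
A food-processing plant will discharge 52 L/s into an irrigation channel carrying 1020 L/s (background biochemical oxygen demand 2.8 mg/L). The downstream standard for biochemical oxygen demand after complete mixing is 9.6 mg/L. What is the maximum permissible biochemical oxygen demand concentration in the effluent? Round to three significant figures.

143 mg/L

At the limit, (Qr·Cr + Qe·Cₑ)/(Qr + Qe) = 9.6:
Cₑ = (1072·9.6 − 1020·2.800) / 52.00 = 143.0 mg/L.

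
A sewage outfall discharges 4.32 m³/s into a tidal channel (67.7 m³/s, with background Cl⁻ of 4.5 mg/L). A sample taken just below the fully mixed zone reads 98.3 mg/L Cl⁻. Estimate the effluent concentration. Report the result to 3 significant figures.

1570 mg/L

Mass balance: 67.70·4.500 + 4.320·Cₑ = 72.02·98.30
→ Cₑ = (72.02·98.30 − 67.70·4.500) / 4.320 = 1568 mg/L.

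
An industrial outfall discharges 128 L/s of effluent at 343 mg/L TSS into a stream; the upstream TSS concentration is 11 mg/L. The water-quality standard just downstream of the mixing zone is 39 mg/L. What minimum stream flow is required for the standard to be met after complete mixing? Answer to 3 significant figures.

Set C_mix = 39: (Q·11.00 + 128.0·343.0) / (Q + 128.0) = 39
→ Q = 128.0·(343.0 − 39)/(39 − 11.00) = 1390 L/s.

1390 L/s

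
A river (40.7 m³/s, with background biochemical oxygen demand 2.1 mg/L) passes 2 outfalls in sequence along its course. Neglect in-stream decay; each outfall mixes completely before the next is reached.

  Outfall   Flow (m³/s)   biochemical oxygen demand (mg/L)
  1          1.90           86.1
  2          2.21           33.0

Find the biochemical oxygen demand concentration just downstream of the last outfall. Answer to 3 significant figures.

Outfall 1: combined Q = 42.60 m³/s; C = (40.70·2.100 + 1.900·86.10)/42.60 = 5.846 mg/L.
Outfall 2: combined Q = 44.81 m³/s; C = (42.60·5.846 + 2.210·33.00)/44.81 = 7.186 mg/L.

7.19 mg/L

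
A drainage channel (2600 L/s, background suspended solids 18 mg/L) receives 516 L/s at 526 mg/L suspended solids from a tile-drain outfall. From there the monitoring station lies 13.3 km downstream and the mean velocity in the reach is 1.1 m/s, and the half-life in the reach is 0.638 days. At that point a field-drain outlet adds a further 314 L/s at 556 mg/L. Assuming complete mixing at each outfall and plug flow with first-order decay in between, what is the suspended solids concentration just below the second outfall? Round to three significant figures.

Mixed concentration C = ΣQC/ΣQ = (2600·18.00 + 516.0·526.0) / 3116 = 318200/3116 = 102.1 mg/L; combined flow 3116 L/s.
Travel time t = 13.3·1000 / 1.1 = 12090 s = 3.359 h.
Half-life 0.638 d → k = ln 2 / 0.638 = 1.086 d⁻¹.
Applying C = C₀e^(−kt): 102.1 × 0.8590 = 87.72 mg/L.
At the second outfall, C = (3116·87.72 + 314.0·556.0) / (3116 + 314.0) = 130.6 mg/L.

131 mg/L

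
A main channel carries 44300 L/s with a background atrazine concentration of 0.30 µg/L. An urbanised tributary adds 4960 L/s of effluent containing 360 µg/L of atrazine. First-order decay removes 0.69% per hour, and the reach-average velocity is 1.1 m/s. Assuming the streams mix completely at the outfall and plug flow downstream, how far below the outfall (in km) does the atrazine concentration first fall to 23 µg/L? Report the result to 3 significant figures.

264 km

After mixing, C = (44300·0.3000 + 4960·360.0) / 49260 = 1799000/49260 = 36.52 µg/L.
0.69%/h lost → k = −ln(1 − 0.0069) = 0.006924 h⁻¹.
Set 36.52·exp(−k·t) = 23 → t = ln(36.52/23)/k = 240400 s = 66.77 h.
Distance = v·t = 1.1·240400 = 264400 m = 264.4 km.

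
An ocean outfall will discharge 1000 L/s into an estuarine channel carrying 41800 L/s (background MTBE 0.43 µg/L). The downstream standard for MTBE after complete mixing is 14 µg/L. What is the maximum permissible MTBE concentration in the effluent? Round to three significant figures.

581 µg/L

At the limit, (Qr·Cr + Qe·Cₑ)/(Qr + Qe) = 14:
Cₑ = (42800·14 − 41800·0.4300) / 1000 = 581.2 µg/L.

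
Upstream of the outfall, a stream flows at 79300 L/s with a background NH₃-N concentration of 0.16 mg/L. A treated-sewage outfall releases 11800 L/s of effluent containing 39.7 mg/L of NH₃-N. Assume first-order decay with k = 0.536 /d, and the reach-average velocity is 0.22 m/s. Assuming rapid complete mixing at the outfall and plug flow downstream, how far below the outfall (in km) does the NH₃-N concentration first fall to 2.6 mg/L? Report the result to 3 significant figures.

Mixed concentration C = ΣQC/ΣQ = (79300·0.1600 + 11800·39.70) / 91100 = 481100/91100 = 5.282 mg/L.
Set 5.282·exp(−k·t) = 2.6 → t = ln(5.282/2.6)/k = 114200 s = 31.73 h.
Distance = v·t = 0.22·114200 = 25130 m = 25.13 km.

25.1 km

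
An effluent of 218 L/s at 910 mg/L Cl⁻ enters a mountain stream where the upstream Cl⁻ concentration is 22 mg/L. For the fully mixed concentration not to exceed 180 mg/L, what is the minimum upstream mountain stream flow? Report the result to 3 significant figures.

1010 L/s

Set C_mix = 180: (Q·22.00 + 218.0·910.0) / (Q + 218.0) = 180
→ Q = 218.0·(910.0 − 180)/(180 − 22.00) = 1007 L/s.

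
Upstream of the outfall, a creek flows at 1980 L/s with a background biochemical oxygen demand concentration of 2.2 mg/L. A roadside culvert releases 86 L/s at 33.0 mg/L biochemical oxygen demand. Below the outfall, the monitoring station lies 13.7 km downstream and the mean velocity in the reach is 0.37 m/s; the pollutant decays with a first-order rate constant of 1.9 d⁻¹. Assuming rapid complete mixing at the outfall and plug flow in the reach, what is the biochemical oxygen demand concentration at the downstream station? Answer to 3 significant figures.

1.54 mg/L

Mixed concentration C = ΣQC/ΣQ = (1980·2.200 + 86.00·33.00) / 2066 = 7194/2066 = 3.482 mg/L.
Travel time t = 13.7·1000 / 0.37 = 37030 s = 10.29 h.
Applying C = C₀e^(−kt): 3.482 × 0.4430 = 1.542 mg/L.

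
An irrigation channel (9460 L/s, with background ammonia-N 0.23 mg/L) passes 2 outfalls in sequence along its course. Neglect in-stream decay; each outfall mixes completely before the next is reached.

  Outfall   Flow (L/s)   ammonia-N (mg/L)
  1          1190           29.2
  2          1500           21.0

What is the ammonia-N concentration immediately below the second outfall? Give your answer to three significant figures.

Outfall 1: combined Q = 10650 L/s; C = (9460·0.2300 + 1190·29.20)/10650 = 3.467 mg/L.
Outfall 2: combined Q = 12150 L/s; C = (10650·3.467 + 1500·21.00)/12150 = 5.632 mg/L.

5.63 mg/L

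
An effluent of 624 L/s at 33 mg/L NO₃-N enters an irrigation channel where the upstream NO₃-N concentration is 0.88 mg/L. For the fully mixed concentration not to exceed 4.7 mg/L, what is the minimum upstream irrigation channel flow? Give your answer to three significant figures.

Set C_mix = 4.7: (Q·0.8800 + 624.0·33.00) / (Q + 624.0) = 4.7
→ Q = 624.0·(33.00 − 4.7)/(4.7 − 0.8800) = 4623 L/s.

4620 L/s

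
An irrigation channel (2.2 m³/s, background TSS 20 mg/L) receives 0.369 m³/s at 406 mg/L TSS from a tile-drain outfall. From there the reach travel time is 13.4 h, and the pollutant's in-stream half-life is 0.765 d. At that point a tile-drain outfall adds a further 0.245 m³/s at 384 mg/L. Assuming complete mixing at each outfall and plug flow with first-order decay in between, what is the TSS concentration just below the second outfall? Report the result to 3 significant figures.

75.0 mg/L

After mixing, C = (2.200·20.00 + 0.3690·406.0) / 2.569 = 193.8/2.569 = 75.44 mg/L; combined flow 2.569 m³/s.
Half-life 0.765 d → k = ln 2 / 0.765 = 0.9061 d⁻¹.
After decay, C = 75.44 × e^(−kt) = 75.44 × 0.6030 = 45.49 mg/L.
At the second outfall, C = (2.569·45.49 + 0.2450·384.0) / (2.569 + 0.2450) = 74.96 mg/L.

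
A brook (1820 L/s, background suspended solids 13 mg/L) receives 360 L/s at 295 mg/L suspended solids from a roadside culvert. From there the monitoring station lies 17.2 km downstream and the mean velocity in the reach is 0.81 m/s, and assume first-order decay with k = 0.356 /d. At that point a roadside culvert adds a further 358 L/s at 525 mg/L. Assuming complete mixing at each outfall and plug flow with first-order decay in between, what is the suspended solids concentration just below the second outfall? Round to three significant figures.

121 mg/L

Mixed concentration C = ΣQC/ΣQ = (1820·13.00 + 360.0·295.0) / 2180 = 129900/2180 = 59.57 mg/L; combined flow 2180 L/s.
Travel time t = 17.2·1000 / 0.81 = 21230 s = 5.898 h.
Applying C = C₀e^(−kt): 59.57 × 0.9162 = 54.58 mg/L.
At the second outfall, C = (2180·54.58 + 358.0·525.0) / (2180 + 358.0) = 120.9 mg/L.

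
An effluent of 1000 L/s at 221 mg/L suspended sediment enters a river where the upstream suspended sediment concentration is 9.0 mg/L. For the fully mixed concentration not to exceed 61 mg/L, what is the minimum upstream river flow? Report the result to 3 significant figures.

Set C_mix = 61: (Q·9.000 + 1000·221.0) / (Q + 1000) = 61
→ Q = 1000·(221.0 − 61)/(61 − 9.000) = 3077 L/s.

3080 L/s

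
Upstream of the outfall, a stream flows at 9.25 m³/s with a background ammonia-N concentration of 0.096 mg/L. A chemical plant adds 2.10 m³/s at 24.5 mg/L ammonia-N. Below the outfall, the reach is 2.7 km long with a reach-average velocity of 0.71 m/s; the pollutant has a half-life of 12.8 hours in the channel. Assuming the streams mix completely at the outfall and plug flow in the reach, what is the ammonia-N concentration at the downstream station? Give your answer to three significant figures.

4.35 mg/L

Mass balance: C = (9.250·0.09600 + 2.100·24.50) / 11.35 = 52.34/11.35 = 4.611 mg/L.
Travel time t = 2.7·1000 / 0.71 = 3803 s = 1.056 h.
Half-life 12.8 h → k = ln 2 / 12.8 = 0.05415 h⁻¹ = 1.300 d⁻¹.
Applying C = C₀e^(−kt): 4.611 × 0.9444 = 4.355 mg/L.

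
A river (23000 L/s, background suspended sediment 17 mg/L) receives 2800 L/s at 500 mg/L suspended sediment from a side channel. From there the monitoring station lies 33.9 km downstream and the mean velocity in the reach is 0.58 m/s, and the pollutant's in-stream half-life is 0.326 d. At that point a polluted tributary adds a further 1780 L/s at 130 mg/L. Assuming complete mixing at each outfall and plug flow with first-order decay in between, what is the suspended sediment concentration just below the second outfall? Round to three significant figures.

23.8 mg/L

After mixing, C = (23000·17.00 + 2800·500.0) / 25800 = 1791000/25800 = 69.42 mg/L; combined flow 25800 L/s.
Travel time t = 33.9·1000 / 0.58 = 58450 s = 16.24 h.
Half-life 0.326 d → k = ln 2 / 0.326 = 2.126 d⁻¹.
Decay over the reach: 69.42·exp(−kt) = 69.42·0.2373 = 16.47 mg/L.
Second outfall: C = (25800·16.47 + 1780·130.0)/27580 = 23.80 mg/L.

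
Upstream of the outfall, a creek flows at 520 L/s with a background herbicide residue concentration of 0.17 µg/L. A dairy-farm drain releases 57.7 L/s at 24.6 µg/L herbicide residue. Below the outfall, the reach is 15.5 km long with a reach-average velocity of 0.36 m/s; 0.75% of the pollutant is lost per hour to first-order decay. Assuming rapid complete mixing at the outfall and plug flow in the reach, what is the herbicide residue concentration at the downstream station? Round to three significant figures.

Mixed concentration C = ΣQC/ΣQ = (520.0·0.1700 + 57.70·24.60) / 577.7 = 1508/577.7 = 2.610 µg/L.
Travel time t = 15.5·1000 / 0.36 = 43060 s = 11.96 h.
0.75%/h lost → k = −ln(1 − 0.0075) = 0.007528 h⁻¹.
Decay over the reach: 2.610·exp(−kt) = 2.610·0.9139 = 2.385 µg/L.

2.39 µg/L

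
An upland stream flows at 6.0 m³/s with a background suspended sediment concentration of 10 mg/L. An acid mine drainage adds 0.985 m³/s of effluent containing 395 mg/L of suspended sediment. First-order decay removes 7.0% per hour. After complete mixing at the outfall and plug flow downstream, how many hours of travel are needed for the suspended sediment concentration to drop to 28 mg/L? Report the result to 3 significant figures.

11.5 h

Conservation of mass: C = (6.000·10.00 + 0.9850·395.0) / 6.985 = 449.1/6.985 = 64.29 mg/L.
7.0%/h lost → k = −ln(1 − 0.07) = 0.07257 h⁻¹.
64.29·exp(−k·t) = 28 → t = ln(64.29/28)/k = 41230 s = 11.45 h.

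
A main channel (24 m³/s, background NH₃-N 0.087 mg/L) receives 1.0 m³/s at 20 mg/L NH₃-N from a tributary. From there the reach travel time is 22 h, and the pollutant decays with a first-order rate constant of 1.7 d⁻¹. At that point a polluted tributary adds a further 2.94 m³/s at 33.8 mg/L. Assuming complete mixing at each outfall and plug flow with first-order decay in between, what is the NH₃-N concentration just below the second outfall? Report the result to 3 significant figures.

3.72 mg/L

After mixing, C = (24.00·0.08700 + 1.000·20.00) / 25.00 = 22.09/25.00 = 0.8835 mg/L; combined flow 25.00 m³/s.
Decay over the reach: 0.8835·exp(−kt) = 0.8835·0.2105 = 0.1860 mg/L.
Second outfall: C = (25.00·0.1860 + 2.940·33.80)/27.94 = 3.723 mg/L.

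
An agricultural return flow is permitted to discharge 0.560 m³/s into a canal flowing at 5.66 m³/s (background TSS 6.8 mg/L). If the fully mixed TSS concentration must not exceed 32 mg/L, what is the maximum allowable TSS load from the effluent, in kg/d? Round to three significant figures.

Mass balance at the limit: 5.660·6.800 + 0.5600·Cₑ = 6.220·32 → Cₑ = 286.7 mg/L.
Load = 0.5600 m³/s × 286.7 g/m³ × 86 400 s/d = 13870 kg/d.

13900 kg/d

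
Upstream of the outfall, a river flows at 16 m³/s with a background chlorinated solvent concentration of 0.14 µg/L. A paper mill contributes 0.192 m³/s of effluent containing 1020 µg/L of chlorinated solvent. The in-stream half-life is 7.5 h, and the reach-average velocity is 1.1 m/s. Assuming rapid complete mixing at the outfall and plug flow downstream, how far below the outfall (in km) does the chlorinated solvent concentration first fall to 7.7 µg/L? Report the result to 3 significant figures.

Conservation of mass: C = (16.00·0.1400 + 0.1920·1020) / 16.19 = 198.1/16.19 = 12.23 µg/L.
Half-life 7.5 h → k = ln 2 / 7.5 = 0.09242 h⁻¹ = 2.218 d⁻¹.
Set 12.23·exp(−k·t) = 7.7 → t = ln(12.23/7.7)/k = 18030 s = 5.009 h.
Distance = v·t = 1.1·18030 = 19840 m = 19.84 km.

19.8 km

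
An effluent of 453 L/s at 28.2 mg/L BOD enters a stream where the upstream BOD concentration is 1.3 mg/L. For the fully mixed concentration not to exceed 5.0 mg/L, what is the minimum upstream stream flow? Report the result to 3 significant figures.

2840 L/s

Set C_mix = 5.0: (Q·1.300 + 453.0·28.20) / (Q + 453.0) = 5.0
→ Q = 453.0·(28.20 − 5.0)/(5.0 − 1.300) = 2840 L/s.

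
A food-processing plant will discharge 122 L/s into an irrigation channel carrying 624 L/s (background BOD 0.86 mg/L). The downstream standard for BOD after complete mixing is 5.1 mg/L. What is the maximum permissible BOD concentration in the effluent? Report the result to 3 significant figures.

At the limit, (Qr·Cr + Qe·Cₑ)/(Qr + Qe) = 5.1:
Cₑ = (746.0·5.1 − 624.0·0.8600) / 122.0 = 26.79 mg/L.

26.8 mg/L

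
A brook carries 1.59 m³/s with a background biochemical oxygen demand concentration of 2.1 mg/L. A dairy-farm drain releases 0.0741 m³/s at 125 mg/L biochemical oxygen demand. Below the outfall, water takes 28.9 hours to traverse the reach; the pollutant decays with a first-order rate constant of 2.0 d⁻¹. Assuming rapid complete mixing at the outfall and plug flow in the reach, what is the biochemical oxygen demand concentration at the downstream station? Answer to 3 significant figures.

Mixed concentration C = ΣQC/ΣQ = (1.590·2.100 + 0.07410·125.0) / 1.664 = 12.60/1.664 = 7.573 mg/L.
After decay, C = 7.573 × e^(−kt) = 7.573 × 0.08997 = 0.6813 mg/L.

0.681 mg/L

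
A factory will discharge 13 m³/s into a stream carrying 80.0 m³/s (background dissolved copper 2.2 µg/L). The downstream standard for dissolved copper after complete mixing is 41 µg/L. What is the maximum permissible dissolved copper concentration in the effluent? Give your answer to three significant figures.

At the limit, (Qr·Cr + Qe·Cₑ)/(Qr + Qe) = 41:
Cₑ = (93.00·41 − 80.00·2.200) / 13.00 = 279.8 µg/L.

280 µg/L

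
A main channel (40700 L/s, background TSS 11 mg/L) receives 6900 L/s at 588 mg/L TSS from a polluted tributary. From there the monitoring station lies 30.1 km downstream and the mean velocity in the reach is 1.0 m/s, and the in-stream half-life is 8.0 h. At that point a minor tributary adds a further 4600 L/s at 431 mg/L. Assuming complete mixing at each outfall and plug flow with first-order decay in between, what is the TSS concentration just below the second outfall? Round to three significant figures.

79.8 mg/L

Mass balance: C = (40700·11.00 + 6900·588.0) / 47600 = 4505000/47600 = 94.64 mg/L; combined flow 47600 L/s.
Travel time t = 30.1·1000 / 1.0 = 30100 s = 8.361 h.
Half-life 8.0 h → k = ln 2 / 8.0 = 0.08664 h⁻¹ = 2.079 d⁻¹.
After decay, C = 94.64 × e^(−kt) = 94.64 × 0.4846 = 45.86 mg/L.
At the second outfall, C = (47600·45.86 + 4600·431.0) / (47600 + 4600) = 79.80 mg/L.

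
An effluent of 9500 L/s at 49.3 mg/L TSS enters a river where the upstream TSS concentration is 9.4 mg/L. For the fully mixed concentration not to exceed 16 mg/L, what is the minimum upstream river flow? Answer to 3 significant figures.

47900 L/s

Set C_mix = 16: (Q·9.400 + 9500·49.30) / (Q + 9500) = 16
→ Q = 9500·(49.30 − 16)/(16 − 9.400) = 47930 L/s.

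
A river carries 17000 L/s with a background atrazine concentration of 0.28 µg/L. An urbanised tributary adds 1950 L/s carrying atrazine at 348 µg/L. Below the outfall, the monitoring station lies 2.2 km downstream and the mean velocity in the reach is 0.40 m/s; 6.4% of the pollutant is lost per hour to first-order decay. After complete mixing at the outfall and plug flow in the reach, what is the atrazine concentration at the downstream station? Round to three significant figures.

32.6 µg/L

Mixed concentration C = ΣQC/ΣQ = (17000·0.2800 + 1950·348.0) / 18950 = 683400/18950 = 36.06 µg/L.
Travel time t = 2.2·1000 / 0.40 = 5500 s = 1.528 h.
6.4%/h lost → k = −ln(1 − 0.064) = 0.06614 h⁻¹.
Decay over the reach: 36.06·exp(−kt) = 36.06·0.9039 = 32.60 µg/L.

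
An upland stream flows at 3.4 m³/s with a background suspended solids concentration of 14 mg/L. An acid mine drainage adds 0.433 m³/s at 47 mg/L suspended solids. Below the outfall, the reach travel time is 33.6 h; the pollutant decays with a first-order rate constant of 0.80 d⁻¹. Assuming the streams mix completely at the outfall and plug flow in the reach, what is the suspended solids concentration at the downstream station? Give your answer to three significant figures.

5.78 mg/L

Flow-weighted average: C = (3.400·14.00 + 0.4330·47.00) / 3.833 = 67.95/3.833 = 17.73 mg/L.
First-order decay: C = 17.73·exp(−k·t) = 17.73·0.3263 = 5.784 mg/L.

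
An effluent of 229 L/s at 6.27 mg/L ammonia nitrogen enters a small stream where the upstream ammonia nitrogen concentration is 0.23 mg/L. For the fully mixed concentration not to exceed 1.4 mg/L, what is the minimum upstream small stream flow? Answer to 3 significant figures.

953 L/s

Set C_mix = 1.4: (Q·0.2300 + 229.0·6.270) / (Q + 229.0) = 1.4
→ Q = 229.0·(6.270 − 1.4)/(1.4 − 0.2300) = 953.2 L/s.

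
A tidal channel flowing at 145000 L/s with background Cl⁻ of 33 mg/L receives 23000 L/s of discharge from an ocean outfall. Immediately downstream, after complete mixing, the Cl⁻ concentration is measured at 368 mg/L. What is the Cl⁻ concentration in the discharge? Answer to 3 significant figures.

2480 mg/L

Mass balance: 145000·33.00 + 23000·Cₑ = 168000·368.0
→ Cₑ = (168000·368.0 − 145000·33.00) / 23000 = 2480 mg/L.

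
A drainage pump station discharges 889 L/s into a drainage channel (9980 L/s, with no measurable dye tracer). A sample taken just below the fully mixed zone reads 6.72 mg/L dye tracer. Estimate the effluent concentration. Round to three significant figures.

82.2 mg/L

Mass balance: 9980·0 + 889.0·Cₑ = 10870·6.720
→ Cₑ = (10870·6.720 − 9980·0) / 889.0 = 82.16 mg/L.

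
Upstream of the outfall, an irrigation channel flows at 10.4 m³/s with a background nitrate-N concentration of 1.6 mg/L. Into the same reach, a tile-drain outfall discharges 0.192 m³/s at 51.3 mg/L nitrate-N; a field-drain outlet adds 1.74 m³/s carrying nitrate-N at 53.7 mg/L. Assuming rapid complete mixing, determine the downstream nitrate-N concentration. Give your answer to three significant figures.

9.72 mg/L

Conservation of mass: C = (10.40·1.600 + 0.1920·51.30 + 1.740·53.70) / 12.33 = 119.9/12.33 = 9.725 mg/L.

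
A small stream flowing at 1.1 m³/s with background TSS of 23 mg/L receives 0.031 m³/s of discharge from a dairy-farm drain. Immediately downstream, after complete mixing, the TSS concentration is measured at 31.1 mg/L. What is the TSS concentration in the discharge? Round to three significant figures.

Mass balance: 1.100·23.00 + 0.03100·Cₑ = 1.131·31.10
→ Cₑ = (1.131·31.10 − 1.100·23.00) / 0.03100 = 318.5 mg/L.

319 mg/L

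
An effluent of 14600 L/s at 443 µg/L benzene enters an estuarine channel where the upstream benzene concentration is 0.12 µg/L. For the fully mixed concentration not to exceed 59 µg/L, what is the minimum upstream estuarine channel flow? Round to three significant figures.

Set C_mix = 59: (Q·0.1200 + 14600·443.0) / (Q + 14600) = 59
→ Q = 14600·(443.0 − 59)/(59 − 0.1200) = 95220 L/s.

95200 L/s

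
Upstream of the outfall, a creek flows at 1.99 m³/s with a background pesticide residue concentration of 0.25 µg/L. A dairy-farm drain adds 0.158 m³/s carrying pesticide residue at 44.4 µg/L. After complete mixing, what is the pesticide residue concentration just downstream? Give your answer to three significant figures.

3.50 µg/L

Conservation of mass: C = (1.990·0.2500 + 0.1580·44.40) / 2.148 = 7.513/2.148 = 3.498 µg/L.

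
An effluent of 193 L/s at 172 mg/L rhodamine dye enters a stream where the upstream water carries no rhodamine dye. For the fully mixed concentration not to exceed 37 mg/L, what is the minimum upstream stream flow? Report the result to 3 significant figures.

Set C_mix = 37: (Q·0 + 193.0·172.0) / (Q + 193.0) = 37
→ Q = 193.0·(172.0 − 37)/(37 − 0) = 704.2 L/s.

704 L/s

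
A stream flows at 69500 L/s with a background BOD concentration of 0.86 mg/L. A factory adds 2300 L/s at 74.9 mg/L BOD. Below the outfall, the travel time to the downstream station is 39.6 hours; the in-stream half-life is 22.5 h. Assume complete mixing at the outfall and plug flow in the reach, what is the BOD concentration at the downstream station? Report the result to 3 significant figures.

0.954 mg/L

Mixed concentration C = ΣQC/ΣQ = (69500·0.8600 + 2300·74.90) / 71800 = 232000/71800 = 3.232 mg/L.
Half-life 22.5 h → k = ln 2 / 22.5 = 0.03081 h⁻¹ = 0.7394 d⁻¹.
Decay over the reach: 3.232·exp(−kt) = 3.232·0.2952 = 0.9542 mg/L.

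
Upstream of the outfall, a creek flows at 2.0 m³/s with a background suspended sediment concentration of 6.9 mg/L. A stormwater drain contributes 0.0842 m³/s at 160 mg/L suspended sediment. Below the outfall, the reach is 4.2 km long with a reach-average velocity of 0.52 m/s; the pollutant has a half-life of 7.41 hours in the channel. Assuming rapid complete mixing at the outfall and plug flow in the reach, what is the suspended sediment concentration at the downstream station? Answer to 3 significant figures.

10.6 mg/L

Mass balance: C = (2.000·6.900 + 0.08420·160.0) / 2.084 = 27.27/2.084 = 13.09 mg/L.
Travel time t = 4.2·1000 / 0.52 = 8077 s = 2.244 h.
Half-life 7.41 h → k = ln 2 / 7.41 = 0.09354 h⁻¹ = 2.245 d⁻¹.
First-order decay: C = 13.09·exp(−k·t) = 13.09·0.8107 = 10.61 mg/L.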